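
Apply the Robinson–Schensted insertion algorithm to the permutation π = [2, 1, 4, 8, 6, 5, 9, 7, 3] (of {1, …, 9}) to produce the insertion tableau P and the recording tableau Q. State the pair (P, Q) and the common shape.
P = [1, 3, 5, 7] / [2, 4, 9] / [6] / [8];  Q = [1, 3, 4, 7] / [2, 5, 8] / [6] / [9];  common shape = (4, 3, 1, 1)

Row-insert the values π_1, π_2, … into P one at a time, bumping the leftmost entry strictly greater than the inserted value down to the next row. The recording tableau Q records, in position (i, j), the step at which that cell was added to P.
  Insert 2 (step 1): P = [2];  Q = [1]
  Insert 1 (step 2): P = [1] / [2];  Q = [1] / [2]
  Insert 4 (step 3): P = [1, 4] / [2];  Q = [1, 3] / [2]
  Insert 8 (step 4): P = [1, 4, 8] / [2];  Q = [1, 3, 4] / [2]
  Insert 6 (step 5): P = [1, 4, 6] / [2, 8];  Q = [1, 3, 4] / [2, 5]
  Insert 5 (step 6): P = [1, 4, 5] / [2, 6] / [8];  Q = [1, 3, 4] / [2, 5] / [6]
  Insert 9 (step 7): P = [1, 4, 5, 9] / [2, 6] / [8];  Q = [1, 3, 4, 7] / [2, 5] / [6]
  Insert 7 (step 8): P = [1, 4, 5, 7] / [2, 6, 9] / [8];  Q = [1, 3, 4, 7] / [2, 5, 8] / [6]
  Insert 3 (step 9): P = [1, 3, 5, 7] / [2, 4, 9] / [6] / [8];  Q = [1, 3, 4, 7] / [2, 5, 8] / [6] / [9]
Final shape: (4, 3, 1, 1).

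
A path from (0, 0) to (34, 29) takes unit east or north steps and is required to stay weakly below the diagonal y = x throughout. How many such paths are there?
Number of paths = 130201715131902918

By the reflection principle (André's argument), the number of monotone paths to (34, 29) with n ≤ m that never go above y = x is C(63, 34) − C(63, 35) = 759510004936100355 − 629308289804197437 = 130201715131902918.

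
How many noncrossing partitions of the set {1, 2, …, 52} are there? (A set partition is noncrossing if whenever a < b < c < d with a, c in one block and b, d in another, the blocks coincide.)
C_52 = 29869166945772625950142417512

These noncrossing partitions are counted by the Catalan number C_n = (1/(n + 1)) · C(2n, n). For n = 52: C_52 = (1/53) · C(104, 52) = 1583065848125949175357548128136/53 = 29869166945772625950142417512.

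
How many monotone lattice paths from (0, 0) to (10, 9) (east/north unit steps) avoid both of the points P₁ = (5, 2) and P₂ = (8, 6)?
Number of paths = 53066

Inclusion–exclusion. Total paths: C(19, 10) = 92378. Through P₁: C(7, 5)·C(12, 5) = 16632. Through P₂: C(14, 8)·C(5, 2) = 30030. Since P₁ is strictly southwest of P₂, a monotone path through both must visit P₁ then P₂; paths through both = C(7, 5)·C(7, 3)·C(5, 2) = 7350. Avoid both = 92378 − 16632 − 30030 + 7350 = 53066.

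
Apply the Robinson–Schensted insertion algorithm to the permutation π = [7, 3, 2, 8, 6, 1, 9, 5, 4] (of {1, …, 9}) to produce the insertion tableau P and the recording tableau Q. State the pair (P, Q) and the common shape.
P = [1, 4, 9] / [2, 5] / [3, 6] / [7, 8];  Q = [1, 4, 7] / [2, 5] / [3, 8] / [6, 9];  common shape = (3, 2, 2, 2)

Row-insert the values π_1, π_2, … into P one at a time, bumping the leftmost entry strictly greater than the inserted value down to the next row. The recording tableau Q records, in position (i, j), the step at which that cell was added to P.
  Insert 7 (step 1): P = [7];  Q = [1]
  Insert 3 (step 2): P = [3] / [7];  Q = [1] / [2]
  Insert 2 (step 3): P = [2] / [3] / [7];  Q = [1] / [2] / [3]
  Insert 8 (step 4): P = [2, 8] / [3] / [7];  Q = [1, 4] / [2] / [3]
  Insert 6 (step 5): P = [2, 6] / [3, 8] / [7];  Q = [1, 4] / [2, 5] / [3]
  Insert 1 (step 6): P = [1, 6] / [2, 8] / [3] / [7];  Q = [1, 4] / [2, 5] / [3] / [6]
  Insert 9 (step 7): P = [1, 6, 9] / [2, 8] / [3] / [7];  Q = [1, 4, 7] / [2, 5] / [3] / [6]
  Insert 5 (step 8): P = [1, 5, 9] / [2, 6] / [3, 8] / [7];  Q = [1, 4, 7] / [2, 5] / [3, 8] / [6]
  Insert 4 (step 9): P = [1, 4, 9] / [2, 5] / [3, 6] / [7, 8];  Q = [1, 4, 7] / [2, 5] / [3, 8] / [6, 9]
Final shape: (3, 2, 2, 2).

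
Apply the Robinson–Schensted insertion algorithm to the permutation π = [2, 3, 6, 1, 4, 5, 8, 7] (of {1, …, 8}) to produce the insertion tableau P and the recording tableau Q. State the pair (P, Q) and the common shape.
P = [1, 3, 4, 5, 7] / [2, 6, 8];  Q = [1, 2, 3, 6, 7] / [4, 5, 8];  common shape = (5, 3)

Row-insert the values π_1, π_2, … into P one at a time, bumping the leftmost entry strictly greater than the inserted value down to the next row. The recording tableau Q records, in position (i, j), the step at which that cell was added to P.
  Insert 2 (step 1): P = [2];  Q = [1]
  Insert 3 (step 2): P = [2, 3];  Q = [1, 2]
  Insert 6 (step 3): P = [2, 3, 6];  Q = [1, 2, 3]
  Insert 1 (step 4): P = [1, 3, 6] / [2];  Q = [1, 2, 3] / [4]
  Insert 4 (step 5): P = [1, 3, 4] / [2, 6];  Q = [1, 2, 3] / [4, 5]
  Insert 5 (step 6): P = [1, 3, 4, 5] / [2, 6];  Q = [1, 2, 3, 6] / [4, 5]
  Insert 8 (step 7): P = [1, 3, 4, 5, 8] / [2, 6];  Q = [1, 2, 3, 6, 7] / [4, 5]
  Insert 7 (step 8): P = [1, 3, 4, 5, 7] / [2, 6, 8];  Q = [1, 2, 3, 6, 7] / [4, 5, 8]
Final shape: (5, 3).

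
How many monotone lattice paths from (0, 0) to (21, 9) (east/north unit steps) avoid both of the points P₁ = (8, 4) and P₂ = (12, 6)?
Number of paths = 7615410

Inclusion–exclusion. Total paths: C(30, 21) = 14307150. Through P₁: C(12, 8)·C(18, 13) = 4241160. Through P₂: C(18, 12)·C(12, 9) = 4084080. Since P₁ is strictly southwest of P₂, a monotone path through both must visit P₁ then P₂; paths through both = C(12, 8)·C(6, 4)·C(12, 9) = 1633500. Avoid both = 14307150 − 4241160 − 4084080 + 1633500 = 7615410.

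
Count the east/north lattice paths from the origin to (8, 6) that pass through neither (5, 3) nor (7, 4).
Number of paths = 1397

Inclusion–exclusion. Total paths: C(14, 8) = 3003. Through P₁: C(8, 5)·C(6, 3) = 1120. Through P₂: C(11, 7)·C(3, 1) = 990. Since P₁ is strictly southwest of P₂, a monotone path through both must visit P₁ then P₂; paths through both = C(8, 5)·C(3, 2)·C(3, 1) = 504. Avoid both = 3003 − 1120 − 990 + 504 = 1397.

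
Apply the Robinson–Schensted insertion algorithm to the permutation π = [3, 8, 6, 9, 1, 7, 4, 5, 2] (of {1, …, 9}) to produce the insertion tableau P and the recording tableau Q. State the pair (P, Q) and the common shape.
P = [1, 2, 5] / [3, 4, 7] / [6, 9] / [8];  Q = [1, 2, 4] / [3, 6, 8] / [5, 7] / [9];  common shape = (3, 3, 2, 1)

Row-insert the values π_1, π_2, … into P one at a time, bumping the leftmost entry strictly greater than the inserted value down to the next row. The recording tableau Q records, in position (i, j), the step at which that cell was added to P.
  Insert 3 (step 1): P = [3];  Q = [1]
  Insert 8 (step 2): P = [3, 8];  Q = [1, 2]
  Insert 6 (step 3): P = [3, 6] / [8];  Q = [1, 2] / [3]
  Insert 9 (step 4): P = [3, 6, 9] / [8];  Q = [1, 2, 4] / [3]
  Insert 1 (step 5): P = [1, 6, 9] / [3] / [8];  Q = [1, 2, 4] / [3] / [5]
  Insert 7 (step 6): P = [1, 6, 7] / [3, 9] / [8];  Q = [1, 2, 4] / [3, 6] / [5]
  Insert 4 (step 7): P = [1, 4, 7] / [3, 6] / [8, 9];  Q = [1, 2, 4] / [3, 6] / [5, 7]
  Insert 5 (step 8): P = [1, 4, 5] / [3, 6, 7] / [8, 9];  Q = [1, 2, 4] / [3, 6, 8] / [5, 7]
  Insert 2 (step 9): P = [1, 2, 5] / [3, 4, 7] / [6, 9] / [8];  Q = [1, 2, 4] / [3, 6, 8] / [5, 7] / [9]
Final shape: (3, 3, 2, 1).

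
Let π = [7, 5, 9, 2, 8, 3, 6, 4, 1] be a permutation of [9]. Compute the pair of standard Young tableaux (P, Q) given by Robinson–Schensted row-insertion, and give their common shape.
P = [1, 3, 4] / [2, 6] / [5, 8] / [7] / [9];  Q = [1, 3, 7] / [2, 5] / [4, 6] / [8] / [9];  common shape = (3, 2, 2, 1, 1)

Row-insert the values π_1, π_2, … into P one at a time, bumping the leftmost entry strictly greater than the inserted value down to the next row. The recording tableau Q records, in position (i, j), the step at which that cell was added to P.
  Insert 7 (step 1): P = [7];  Q = [1]
  Insert 5 (step 2): P = [5] / [7];  Q = [1] / [2]
  Insert 9 (step 3): P = [5, 9] / [7];  Q = [1, 3] / [2]
  Insert 2 (step 4): P = [2, 9] / [5] / [7];  Q = [1, 3] / [2] / [4]
  Insert 8 (step 5): P = [2, 8] / [5, 9] / [7];  Q = [1, 3] / [2, 5] / [4]
  Insert 3 (step 6): P = [2, 3] / [5, 8] / [7, 9];  Q = [1, 3] / [2, 5] / [4, 6]
  Insert 6 (step 7): P = [2, 3, 6] / [5, 8] / [7, 9];  Q = [1, 3, 7] / [2, 5] / [4, 6]
  Insert 4 (step 8): P = [2, 3, 4] / [5, 6] / [7, 8] / [9];  Q = [1, 3, 7] / [2, 5] / [4, 6] / [8]
  Insert 1 (step 9): P = [1, 3, 4] / [2, 6] / [5, 8] / [7] / [9];  Q = [1, 3, 7] / [2, 5] / [4, 6] / [8] / [9]
Final shape: (3, 2, 2, 1, 1).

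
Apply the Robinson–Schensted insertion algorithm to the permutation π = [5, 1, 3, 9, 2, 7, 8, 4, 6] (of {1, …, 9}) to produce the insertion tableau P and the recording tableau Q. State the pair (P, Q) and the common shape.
P = [1, 2, 4, 6] / [3, 7, 8] / [5, 9];  Q = [1, 3, 4, 7] / [2, 6, 9] / [5, 8];  common shape = (4, 3, 2)

Row-insert the values π_1, π_2, … into P one at a time, bumping the leftmost entry strictly greater than the inserted value down to the next row. The recording tableau Q records, in position (i, j), the step at which that cell was added to P.
  Insert 5 (step 1): P = [5];  Q = [1]
  Insert 1 (step 2): P = [1] / [5];  Q = [1] / [2]
  Insert 3 (step 3): P = [1, 3] / [5];  Q = [1, 3] / [2]
  Insert 9 (step 4): P = [1, 3, 9] / [5];  Q = [1, 3, 4] / [2]
  Insert 2 (step 5): P = [1, 2, 9] / [3] / [5];  Q = [1, 3, 4] / [2] / [5]
  Insert 7 (step 6): P = [1, 2, 7] / [3, 9] / [5];  Q = [1, 3, 4] / [2, 6] / [5]
  Insert 8 (step 7): P = [1, 2, 7, 8] / [3, 9] / [5];  Q = [1, 3, 4, 7] / [2, 6] / [5]
  Insert 4 (step 8): P = [1, 2, 4, 8] / [3, 7] / [5, 9];  Q = [1, 3, 4, 7] / [2, 6] / [5, 8]
  Insert 6 (step 9): P = [1, 2, 4, 6] / [3, 7, 8] / [5, 9];  Q = [1, 3, 4, 7] / [2, 6, 9] / [5, 8]
Final shape: (4, 3, 2).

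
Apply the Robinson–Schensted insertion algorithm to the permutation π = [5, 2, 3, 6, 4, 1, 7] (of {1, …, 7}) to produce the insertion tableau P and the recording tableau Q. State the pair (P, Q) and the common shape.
P = [1, 3, 4, 7] / [2, 6] / [5];  Q = [1, 3, 4, 7] / [2, 5] / [6];  common shape = (4, 2, 1)

Row-insert the values π_1, π_2, … into P one at a time, bumping the leftmost entry strictly greater than the inserted value down to the next row. The recording tableau Q records, in position (i, j), the step at which that cell was added to P.
  Insert 5 (step 1): P = [5];  Q = [1]
  Insert 2 (step 2): P = [2] / [5];  Q = [1] / [2]
  Insert 3 (step 3): P = [2, 3] / [5];  Q = [1, 3] / [2]
  Insert 6 (step 4): P = [2, 3, 6] / [5];  Q = [1, 3, 4] / [2]
  Insert 4 (step 5): P = [2, 3, 4] / [5, 6];  Q = [1, 3, 4] / [2, 5]
  Insert 1 (step 6): P = [1, 3, 4] / [2, 6] / [5];  Q = [1, 3, 4] / [2, 5] / [6]
  Insert 7 (step 7): P = [1, 3, 4, 7] / [2, 6] / [5];  Q = [1, 3, 4, 7] / [2, 5] / [6]
Final shape: (4, 2, 1).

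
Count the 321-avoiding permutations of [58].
C_58 = 104088460289122304033498318812080

These 321-avoiding permutations are counted by the Catalan number C_n = (1/(n + 1)) · C(2n, n). For n = 58: C_58 = (1/59) · C(116, 58) = 6141219157058215937976400809912720/59 = 104088460289122304033498318812080.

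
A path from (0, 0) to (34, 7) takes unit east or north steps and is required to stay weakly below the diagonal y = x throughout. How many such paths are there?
Number of paths = 17985552

By the reflection principle (André's argument), the number of monotone paths to (34, 7) with n ≤ m that never go above y = x is C(41, 34) − C(41, 35) = 22481940 − 4496388 = 17985552.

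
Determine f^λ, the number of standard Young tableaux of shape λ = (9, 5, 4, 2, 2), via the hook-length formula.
# SYT of shape (9, 5, 4, 2, 2) = 1436300250

Hook-length formula: f^λ = n! / Π hook(c), product over all cells c of the Young diagram. For λ = (9, 5, 4, 2, 2), n = 22 boxes. Hook lengths by row (left-to-right, top-to-bottom): [13, 12, 9, 8, 6, 4, 3, 2, 1]; [8, 7, 4, 3, 1]; [6, 5, 2, 1]; [3, 2]; [2, 1]. Product of hooks = 782566686720. So f^λ = 22! / 782566686720 = 1124000727777607680000 / 782566686720 = 1436300250.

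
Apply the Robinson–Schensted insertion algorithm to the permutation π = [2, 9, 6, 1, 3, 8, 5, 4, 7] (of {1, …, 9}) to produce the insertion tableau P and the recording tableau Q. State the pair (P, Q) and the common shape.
P = [1, 3, 4, 7] / [2, 5, 8] / [6] / [9];  Q = [1, 2, 6, 9] / [3, 5, 7] / [4] / [8];  common shape = (4, 3, 1, 1)

Row-insert the values π_1, π_2, … into P one at a time, bumping the leftmost entry strictly greater than the inserted value down to the next row. The recording tableau Q records, in position (i, j), the step at which that cell was added to P.
  Insert 2 (step 1): P = [2];  Q = [1]
  Insert 9 (step 2): P = [2, 9];  Q = [1, 2]
  Insert 6 (step 3): P = [2, 6] / [9];  Q = [1, 2] / [3]
  Insert 1 (step 4): P = [1, 6] / [2] / [9];  Q = [1, 2] / [3] / [4]
  Insert 3 (step 5): P = [1, 3] / [2, 6] / [9];  Q = [1, 2] / [3, 5] / [4]
  Insert 8 (step 6): P = [1, 3, 8] / [2, 6] / [9];  Q = [1, 2, 6] / [3, 5] / [4]
  Insert 5 (step 7): P = [1, 3, 5] / [2, 6, 8] / [9];  Q = [1, 2, 6] / [3, 5, 7] / [4]
  Insert 4 (step 8): P = [1, 3, 4] / [2, 5, 8] / [6] / [9];  Q = [1, 2, 6] / [3, 5, 7] / [4] / [8]
  Insert 7 (step 9): P = [1, 3, 4, 7] / [2, 5, 8] / [6] / [9];  Q = [1, 2, 6, 9] / [3, 5, 7] / [4] / [8]
Final shape: (4, 3, 1, 1).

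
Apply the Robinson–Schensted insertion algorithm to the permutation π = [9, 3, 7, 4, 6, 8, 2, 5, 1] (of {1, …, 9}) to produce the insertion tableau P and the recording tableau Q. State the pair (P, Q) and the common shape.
P = [1, 4, 5, 8] / [2, 6] / [3] / [7] / [9];  Q = [1, 3, 5, 6] / [2, 8] / [4] / [7] / [9];  common shape = (4, 2, 1, 1, 1)

Row-insert the values π_1, π_2, … into P one at a time, bumping the leftmost entry strictly greater than the inserted value down to the next row. The recording tableau Q records, in position (i, j), the step at which that cell was added to P.
  Insert 9 (step 1): P = [9];  Q = [1]
  Insert 3 (step 2): P = [3] / [9];  Q = [1] / [2]
  Insert 7 (step 3): P = [3, 7] / [9];  Q = [1, 3] / [2]
  Insert 4 (step 4): P = [3, 4] / [7] / [9];  Q = [1, 3] / [2] / [4]
  Insert 6 (step 5): P = [3, 4, 6] / [7] / [9];  Q = [1, 3, 5] / [2] / [4]
  Insert 8 (step 6): P = [3, 4, 6, 8] / [7] / [9];  Q = [1, 3, 5, 6] / [2] / [4]
  Insert 2 (step 7): P = [2, 4, 6, 8] / [3] / [7] / [9];  Q = [1, 3, 5, 6] / [2] / [4] / [7]
  Insert 5 (step 8): P = [2, 4, 5, 8] / [3, 6] / [7] / [9];  Q = [1, 3, 5, 6] / [2, 8] / [4] / [7]
  Insert 1 (step 9): P = [1, 4, 5, 8] / [2, 6] / [3] / [7] / [9];  Q = [1, 3, 5, 6] / [2, 8] / [4] / [7] / [9]
Final shape: (4, 2, 1, 1, 1).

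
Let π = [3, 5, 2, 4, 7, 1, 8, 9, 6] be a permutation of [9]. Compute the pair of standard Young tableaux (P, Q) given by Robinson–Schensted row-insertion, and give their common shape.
P = [1, 4, 6, 8, 9] / [2, 5, 7] / [3];  Q = [1, 2, 5, 7, 8] / [3, 4, 9] / [6];  common shape = (5, 3, 1)

Row-insert the values π_1, π_2, … into P one at a time, bumping the leftmost entry strictly greater than the inserted value down to the next row. The recording tableau Q records, in position (i, j), the step at which that cell was added to P.
  Insert 3 (step 1): P = [3];  Q = [1]
  Insert 5 (step 2): P = [3, 5];  Q = [1, 2]
  Insert 2 (step 3): P = [2, 5] / [3];  Q = [1, 2] / [3]
  Insert 4 (step 4): P = [2, 4] / [3, 5];  Q = [1, 2] / [3, 4]
  Insert 7 (step 5): P = [2, 4, 7] / [3, 5];  Q = [1, 2, 5] / [3, 4]
  Insert 1 (step 6): P = [1, 4, 7] / [2, 5] / [3];  Q = [1, 2, 5] / [3, 4] / [6]
  Insert 8 (step 7): P = [1, 4, 7, 8] / [2, 5] / [3];  Q = [1, 2, 5, 7] / [3, 4] / [6]
  Insert 9 (step 8): P = [1, 4, 7, 8, 9] / [2, 5] / [3];  Q = [1, 2, 5, 7, 8] / [3, 4] / [6]
  Insert 6 (step 9): P = [1, 4, 6, 8, 9] / [2, 5, 7] / [3];  Q = [1, 2, 5, 7, 8] / [3, 4, 9] / [6]
Final shape: (5, 3, 1).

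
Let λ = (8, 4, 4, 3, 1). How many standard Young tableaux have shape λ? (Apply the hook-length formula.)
# SYT of shape (8, 4, 4, 3, 1) = 83140200

Hook-length formula: f^λ = n! / Π hook(c), product over all cells c of the Young diagram. For λ = (8, 4, 4, 3, 1), n = 20 boxes. Hook lengths by row (left-to-right, top-to-bottom): [12, 10, 9, 7, 4, 3, 2, 1]; [7, 5, 4, 2]; [6, 4, 3, 1]; [4, 2, 1]; [1]. Product of hooks = 29262643200. So f^λ = 20! / 29262643200 = 2432902008176640000 / 29262643200 = 83140200.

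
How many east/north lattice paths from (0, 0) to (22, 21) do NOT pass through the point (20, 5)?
Number of paths = 1052041352970

Total paths from (0, 0) to (22, 21): C(43, 22) = 1052049481860. Paths through (20, 5): (paths (0, 0) → (20, 5)) × (paths (20, 5) → (22, 21)) = C(25, 20) · C(18, 2) = 53130 · 153 = 8128890. Avoidance count = 1052049481860 − 8128890 = 1052041352970.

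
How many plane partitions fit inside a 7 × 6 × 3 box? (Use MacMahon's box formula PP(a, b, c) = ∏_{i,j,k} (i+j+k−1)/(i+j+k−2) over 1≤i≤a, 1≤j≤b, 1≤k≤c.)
PP(7, 6, 3) = 131589315

Evaluate the triple product over i = 1..7, j = 1..6, k = 1..3. The factors are (2/1) · (3/2) · (4/3) · (3/2) · (4/3) · (5/4) · (4/3) · (5/4) · … (126 factors total). The numerators and denominators telescope so the product is an integer; carrying out the multiplication exactly gives PP(7, 6, 3) = 131589315.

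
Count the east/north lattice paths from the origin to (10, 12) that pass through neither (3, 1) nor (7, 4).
Number of paths = 488000

Inclusion–exclusion. Total paths: C(22, 10) = 646646. Through P₁: C(4, 3)·C(18, 7) = 127296. Through P₂: C(11, 7)·C(11, 3) = 54450. Since P₁ is strictly southwest of P₂, a monotone path through both must visit P₁ then P₂; paths through both = C(4, 3)·C(7, 4)·C(11, 3) = 23100. Avoid both = 646646 − 127296 − 54450 + 23100 = 488000.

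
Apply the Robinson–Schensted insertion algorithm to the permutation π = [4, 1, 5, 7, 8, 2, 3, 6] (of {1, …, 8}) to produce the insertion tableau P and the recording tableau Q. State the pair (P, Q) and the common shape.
P = [1, 2, 3, 6] / [4, 5, 7, 8];  Q = [1, 3, 4, 5] / [2, 6, 7, 8];  common shape = (4, 4)

Row-insert the values π_1, π_2, … into P one at a time, bumping the leftmost entry strictly greater than the inserted value down to the next row. The recording tableau Q records, in position (i, j), the step at which that cell was added to P.
  Insert 4 (step 1): P = [4];  Q = [1]
  Insert 1 (step 2): P = [1] / [4];  Q = [1] / [2]
  Insert 5 (step 3): P = [1, 5] / [4];  Q = [1, 3] / [2]
  Insert 7 (step 4): P = [1, 5, 7] / [4];  Q = [1, 3, 4] / [2]
  Insert 8 (step 5): P = [1, 5, 7, 8] / [4];  Q = [1, 3, 4, 5] / [2]
  Insert 2 (step 6): P = [1, 2, 7, 8] / [4, 5];  Q = [1, 3, 4, 5] / [2, 6]
  Insert 3 (step 7): P = [1, 2, 3, 8] / [4, 5, 7];  Q = [1, 3, 4, 5] / [2, 6, 7]
  Insert 6 (step 8): P = [1, 2, 3, 6] / [4, 5, 7, 8];  Q = [1, 3, 4, 5] / [2, 6, 7, 8]
Final shape: (4, 4).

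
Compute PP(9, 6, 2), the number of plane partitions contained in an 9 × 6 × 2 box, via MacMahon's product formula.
PP(9, 6, 2) = 5725720

Evaluate the triple product over i = 1..9, j = 1..6, k = 1..2. The factors are (2/1) · (3/2) · (3/2) · (4/3) · (4/3) · (5/4) · (5/4) · (6/5) · … (108 factors total). The numerators and denominators telescope so the product is an integer; carrying out the multiplication exactly gives PP(9, 6, 2) = 5725720.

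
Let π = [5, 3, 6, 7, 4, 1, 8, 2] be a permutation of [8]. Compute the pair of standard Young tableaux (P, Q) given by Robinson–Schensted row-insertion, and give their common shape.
P = [1, 2, 7, 8] / [3, 4] / [5, 6];  Q = [1, 3, 4, 7] / [2, 5] / [6, 8];  common shape = (4, 2, 2)

Row-insert the values π_1, π_2, … into P one at a time, bumping the leftmost entry strictly greater than the inserted value down to the next row. The recording tableau Q records, in position (i, j), the step at which that cell was added to P.
  Insert 5 (step 1): P = [5];  Q = [1]
  Insert 3 (step 2): P = [3] / [5];  Q = [1] / [2]
  Insert 6 (step 3): P = [3, 6] / [5];  Q = [1, 3] / [2]
  Insert 7 (step 4): P = [3, 6, 7] / [5];  Q = [1, 3, 4] / [2]
  Insert 4 (step 5): P = [3, 4, 7] / [5, 6];  Q = [1, 3, 4] / [2, 5]
  Insert 1 (step 6): P = [1, 4, 7] / [3, 6] / [5];  Q = [1, 3, 4] / [2, 5] / [6]
  Insert 8 (step 7): P = [1, 4, 7, 8] / [3, 6] / [5];  Q = [1, 3, 4, 7] / [2, 5] / [6]
  Insert 2 (step 8): P = [1, 2, 7, 8] / [3, 4] / [5, 6];  Q = [1, 3, 4, 7] / [2, 5] / [6, 8]
Final shape: (4, 2, 2).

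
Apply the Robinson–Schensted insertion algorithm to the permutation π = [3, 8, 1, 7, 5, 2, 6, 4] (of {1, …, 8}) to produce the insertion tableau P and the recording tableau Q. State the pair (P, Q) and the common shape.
P = [1, 2, 4] / [3, 5, 6] / [7] / [8];  Q = [1, 2, 7] / [3, 4, 8] / [5] / [6];  common shape = (3, 3, 1, 1)

Row-insert the values π_1, π_2, … into P one at a time, bumping the leftmost entry strictly greater than the inserted value down to the next row. The recording tableau Q records, in position (i, j), the step at which that cell was added to P.
  Insert 3 (step 1): P = [3];  Q = [1]
  Insert 8 (step 2): P = [3, 8];  Q = [1, 2]
  Insert 1 (step 3): P = [1, 8] / [3];  Q = [1, 2] / [3]
  Insert 7 (step 4): P = [1, 7] / [3, 8];  Q = [1, 2] / [3, 4]
  Insert 5 (step 5): P = [1, 5] / [3, 7] / [8];  Q = [1, 2] / [3, 4] / [5]
  Insert 2 (step 6): P = [1, 2] / [3, 5] / [7] / [8];  Q = [1, 2] / [3, 4] / [5] / [6]
  Insert 6 (step 7): P = [1, 2, 6] / [3, 5] / [7] / [8];  Q = [1, 2, 7] / [3, 4] / [5] / [6]
  Insert 4 (step 8): P = [1, 2, 4] / [3, 5, 6] / [7] / [8];  Q = [1, 2, 7] / [3, 4, 8] / [5] / [6]
Final shape: (3, 3, 1, 1).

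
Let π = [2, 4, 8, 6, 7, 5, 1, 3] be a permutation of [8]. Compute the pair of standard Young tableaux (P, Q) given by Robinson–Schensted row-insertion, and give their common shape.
P = [1, 3, 5, 7] / [2, 4] / [6] / [8];  Q = [1, 2, 3, 5] / [4, 8] / [6] / [7];  common shape = (4, 2, 1, 1)

Row-insert the values π_1, π_2, … into P one at a time, bumping the leftmost entry strictly greater than the inserted value down to the next row. The recording tableau Q records, in position (i, j), the step at which that cell was added to P.
  Insert 2 (step 1): P = [2];  Q = [1]
  Insert 4 (step 2): P = [2, 4];  Q = [1, 2]
  Insert 8 (step 3): P = [2, 4, 8];  Q = [1, 2, 3]
  Insert 6 (step 4): P = [2, 4, 6] / [8];  Q = [1, 2, 3] / [4]
  Insert 7 (step 5): P = [2, 4, 6, 7] / [8];  Q = [1, 2, 3, 5] / [4]
  Insert 5 (step 6): P = [2, 4, 5, 7] / [6] / [8];  Q = [1, 2, 3, 5] / [4] / [6]
  Insert 1 (step 7): P = [1, 4, 5, 7] / [2] / [6] / [8];  Q = [1, 2, 3, 5] / [4] / [6] / [7]
  Insert 3 (step 8): P = [1, 3, 5, 7] / [2, 4] / [6] / [8];  Q = [1, 2, 3, 5] / [4, 8] / [6] / [7]
Final shape: (4, 2, 1, 1).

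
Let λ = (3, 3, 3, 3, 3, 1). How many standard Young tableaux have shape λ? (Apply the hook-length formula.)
# SYT of shape (3, 3, 3, 3, 3, 1) = 36036

Hook-length formula: f^λ = n! / Π hook(c), product over all cells c of the Young diagram. For λ = (3, 3, 3, 3, 3, 1), n = 16 boxes. Hook lengths by row (left-to-right, top-to-bottom): [8, 6, 5]; [7, 5, 4]; [6, 4, 3]; [5, 3, 2]; [4, 2, 1]; [1]. Product of hooks = 580608000. So f^λ = 16! / 580608000 = 20922789888000 / 580608000 = 36036.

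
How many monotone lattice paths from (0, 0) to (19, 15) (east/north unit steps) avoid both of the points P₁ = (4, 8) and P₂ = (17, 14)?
Number of paths = 1016291685

Inclusion–exclusion. Total paths: C(34, 19) = 1855967520. Through P₁: C(12, 4)·C(22, 15) = 84419280. Through P₂: C(31, 17)·C(3, 2) = 795547575. Since P₁ is strictly southwest of P₂, a monotone path through both must visit P₁ then P₂; paths through both = C(12, 4)·C(19, 13)·C(3, 2) = 40291020. Avoid both = 1855967520 − 84419280 − 795547575 + 40291020 = 1016291685.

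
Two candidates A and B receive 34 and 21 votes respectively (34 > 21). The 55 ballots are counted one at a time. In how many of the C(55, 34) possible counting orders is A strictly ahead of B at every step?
Strict-lead orderings = 198954083924505

Total orderings of the 55 votes with 34 for A: C(55, 34) = 841728816603675. By the Bertrand ballot formula (Cycle Lemma / reflection principle), the number of orderings in which A is strictly ahead of B throughout is (p − q)/(p + q) · C(p + q, p) = (34 − 21)/(34 + 21) · 841728816603675 = 198954083924505.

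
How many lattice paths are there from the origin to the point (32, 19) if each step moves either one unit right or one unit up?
Number of paths = 48459472266975

A monotone lattice path from (0, 0) to (32, 19) consists of 32 east steps and 19 north steps in some order, so it is determined by which 32 of the 51 steps are east. The count is C(51, 32) = 48459472266975.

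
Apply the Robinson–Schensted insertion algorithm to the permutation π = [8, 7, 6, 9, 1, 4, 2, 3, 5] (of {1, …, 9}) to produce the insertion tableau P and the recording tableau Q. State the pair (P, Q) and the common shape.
P = [1, 2, 3, 5] / [4, 9] / [6] / [7] / [8];  Q = [1, 4, 8, 9] / [2, 6] / [3] / [5] / [7];  common shape = (4, 2, 1, 1, 1)

Row-insert the values π_1, π_2, … into P one at a time, bumping the leftmost entry strictly greater than the inserted value down to the next row. The recording tableau Q records, in position (i, j), the step at which that cell was added to P.
  Insert 8 (step 1): P = [8];  Q = [1]
  Insert 7 (step 2): P = [7] / [8];  Q = [1] / [2]
  Insert 6 (step 3): P = [6] / [7] / [8];  Q = [1] / [2] / [3]
  Insert 9 (step 4): P = [6, 9] / [7] / [8];  Q = [1, 4] / [2] / [3]
  Insert 1 (step 5): P = [1, 9] / [6] / [7] / [8];  Q = [1, 4] / [2] / [3] / [5]
  Insert 4 (step 6): P = [1, 4] / [6, 9] / [7] / [8];  Q = [1, 4] / [2, 6] / [3] / [5]
  Insert 2 (step 7): P = [1, 2] / [4, 9] / [6] / [7] / [8];  Q = [1, 4] / [2, 6] / [3] / [5] / [7]
  Insert 3 (step 8): P = [1, 2, 3] / [4, 9] / [6] / [7] / [8];  Q = [1, 4, 8] / [2, 6] / [3] / [5] / [7]
  Insert 5 (step 9): P = [1, 2, 3, 5] / [4, 9] / [6] / [7] / [8];  Q = [1, 4, 8, 9] / [2, 6] / [3] / [5] / [7]
Final shape: (4, 2, 1, 1, 1).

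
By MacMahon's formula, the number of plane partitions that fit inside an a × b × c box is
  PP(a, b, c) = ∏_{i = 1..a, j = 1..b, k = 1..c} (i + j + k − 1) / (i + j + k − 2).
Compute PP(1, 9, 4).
PP(1, 9, 4) = 715

Evaluate the triple product over i = 1..1, j = 1..9, k = 1..4. The factors are (2/1) · (3/2) · (4/3) · (5/4) · (3/2) · (4/3) · (5/4) · (6/5) · … (36 factors total). The numerators and denominators telescope so the product is an integer; carrying out the multiplication exactly gives PP(1, 9, 4) = 715.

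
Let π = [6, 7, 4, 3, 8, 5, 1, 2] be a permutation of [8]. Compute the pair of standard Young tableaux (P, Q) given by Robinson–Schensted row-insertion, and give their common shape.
P = [1, 2, 8] / [3, 5] / [4, 7] / [6];  Q = [1, 2, 5] / [3, 6] / [4, 8] / [7];  common shape = (3, 2, 2, 1)

Row-insert the values π_1, π_2, … into P one at a time, bumping the leftmost entry strictly greater than the inserted value down to the next row. The recording tableau Q records, in position (i, j), the step at which that cell was added to P.
  Insert 6 (step 1): P = [6];  Q = [1]
  Insert 7 (step 2): P = [6, 7];  Q = [1, 2]
  Insert 4 (step 3): P = [4, 7] / [6];  Q = [1, 2] / [3]
  Insert 3 (step 4): P = [3, 7] / [4] / [6];  Q = [1, 2] / [3] / [4]
  Insert 8 (step 5): P = [3, 7, 8] / [4] / [6];  Q = [1, 2, 5] / [3] / [4]
  Insert 5 (step 6): P = [3, 5, 8] / [4, 7] / [6];  Q = [1, 2, 5] / [3, 6] / [4]
  Insert 1 (step 7): P = [1, 5, 8] / [3, 7] / [4] / [6];  Q = [1, 2, 5] / [3, 6] / [4] / [7]
  Insert 2 (step 8): P = [1, 2, 8] / [3, 5] / [4, 7] / [6];  Q = [1, 2, 5] / [3, 6] / [4, 8] / [7]
Final shape: (3, 2, 2, 1).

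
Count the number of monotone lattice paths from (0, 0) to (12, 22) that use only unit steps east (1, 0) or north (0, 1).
Number of paths = 548354040

A monotone lattice path from (0, 0) to (12, 22) consists of 12 east steps and 22 north steps in some order, so it is determined by which 12 of the 34 steps are east. The count is C(34, 12) = 548354040.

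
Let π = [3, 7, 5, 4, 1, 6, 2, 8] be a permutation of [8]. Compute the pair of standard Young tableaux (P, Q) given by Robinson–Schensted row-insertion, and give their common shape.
P = [1, 2, 6, 8] / [3, 4] / [5] / [7];  Q = [1, 2, 6, 8] / [3, 7] / [4] / [5];  common shape = (4, 2, 1, 1)

Row-insert the values π_1, π_2, … into P one at a time, bumping the leftmost entry strictly greater than the inserted value down to the next row. The recording tableau Q records, in position (i, j), the step at which that cell was added to P.
  Insert 3 (step 1): P = [3];  Q = [1]
  Insert 7 (step 2): P = [3, 7];  Q = [1, 2]
  Insert 5 (step 3): P = [3, 5] / [7];  Q = [1, 2] / [3]
  Insert 4 (step 4): P = [3, 4] / [5] / [7];  Q = [1, 2] / [3] / [4]
  Insert 1 (step 5): P = [1, 4] / [3] / [5] / [7];  Q = [1, 2] / [3] / [4] / [5]
  Insert 6 (step 6): P = [1, 4, 6] / [3] / [5] / [7];  Q = [1, 2, 6] / [3] / [4] / [5]
  Insert 2 (step 7): P = [1, 2, 6] / [3, 4] / [5] / [7];  Q = [1, 2, 6] / [3, 7] / [4] / [5]
  Insert 8 (step 8): P = [1, 2, 6, 8] / [3, 4] / [5] / [7];  Q = [1, 2, 6, 8] / [3, 7] / [4] / [5]
Final shape: (4, 2, 1, 1).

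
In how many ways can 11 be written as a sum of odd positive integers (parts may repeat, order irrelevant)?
p_odd(11) = 12

Partitions of 11 using only odd parts 1, 3, 5, …: 11, 9+1+1, 7+3+1, 7+1+1+1+1, 5+5+1, 5+3+3, 5+3+1+1+1, 5+1+1+1+1+1+1, 3+3+3+1+1, 3+3+1+1+1+1+1, 3+1+1+1+1+1+1+1+1, 1+1+1+1+1+1+1+1+1+1+1. There are 12. (Euler: this equals q(11), the number of distinct-part partitions.)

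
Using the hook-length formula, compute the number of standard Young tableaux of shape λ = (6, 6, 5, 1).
# SYT of shape (6, 6, 5, 1) = 1021020

Hook-length formula: f^λ = n! / Π hook(c), product over all cells c of the Young diagram. For λ = (6, 6, 5, 1), n = 18 boxes. Hook lengths by row (left-to-right, top-to-bottom): [9, 7, 6, 5, 4, 2]; [8, 6, 5, 4, 3, 1]; [6, 4, 3, 2, 1]; [1]. Product of hooks = 6270566400. So f^λ = 18! / 6270566400 = 6402373705728000 / 6270566400 = 1021020.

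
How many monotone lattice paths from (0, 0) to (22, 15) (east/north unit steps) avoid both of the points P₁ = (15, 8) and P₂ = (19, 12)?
Number of paths = 5545471212

Inclusion–exclusion. Total paths: C(37, 22) = 9364199760. Through P₁: C(23, 15)·C(14, 7) = 1682757648. Through P₂: C(31, 19)·C(6, 3) = 2822410500. Since P₁ is strictly southwest of P₂, a monotone path through both must visit P₁ then P₂; paths through both = C(23, 15)·C(8, 4)·C(6, 3) = 686439600. Avoid both = 9364199760 − 1682757648 − 2822410500 + 686439600 = 5545471212.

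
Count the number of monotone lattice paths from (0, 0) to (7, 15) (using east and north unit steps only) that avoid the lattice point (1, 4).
Number of paths = 108664

Total paths from (0, 0) to (7, 15): C(22, 7) = 170544. Paths through (1, 4): (paths (0, 0) → (1, 4)) × (paths (1, 4) → (7, 15)) = C(5, 1) · C(17, 6) = 5 · 12376 = 61880. Avoidance count = 170544 − 61880 = 108664.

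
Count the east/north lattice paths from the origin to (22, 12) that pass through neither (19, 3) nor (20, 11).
Number of paths = 294039875

Inclusion–exclusion. Total paths: C(34, 22) = 548354040. Through P₁: C(22, 19)·C(12, 3) = 338800. Through P₂: C(31, 20)·C(3, 2) = 254016945. Since P₁ is strictly southwest of P₂, a monotone path through both must visit P₁ then P₂; paths through both = C(22, 19)·C(9, 1)·C(3, 2) = 41580. Avoid both = 548354040 − 338800 − 254016945 + 41580 = 294039875.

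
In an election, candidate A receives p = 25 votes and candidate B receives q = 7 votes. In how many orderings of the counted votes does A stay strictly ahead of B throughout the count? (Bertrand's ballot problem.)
Strict-lead orderings = 1893294

Total orderings of the 32 votes with 25 for A: C(32, 25) = 3365856. By the Bertrand ballot formula (Cycle Lemma / reflection principle), the number of orderings in which A is strictly ahead of B throughout is (p − q)/(p + q) · C(p + q, p) = (25 − 7)/(25 + 7) · 3365856 = 1893294.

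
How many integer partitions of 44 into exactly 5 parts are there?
p(44, 5 parts) = 1602

Partitions of n into exactly k parts are in bijection with partitions of n − k into at most k parts (subtract 1 from each part). So p(44, exactly 5) = p(39, parts ≤ 5). Computing via the recurrence p(m, j) = p(m, j−1) + p(m−j, j) gives 1602.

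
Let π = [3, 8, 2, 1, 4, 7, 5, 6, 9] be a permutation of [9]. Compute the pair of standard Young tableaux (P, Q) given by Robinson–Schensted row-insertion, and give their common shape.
P = [1, 4, 5, 6, 9] / [2, 7] / [3, 8];  Q = [1, 2, 6, 8, 9] / [3, 5] / [4, 7];  common shape = (5, 2, 2)

Row-insert the values π_1, π_2, … into P one at a time, bumping the leftmost entry strictly greater than the inserted value down to the next row. The recording tableau Q records, in position (i, j), the step at which that cell was added to P.
  Insert 3 (step 1): P = [3];  Q = [1]
  Insert 8 (step 2): P = [3, 8];  Q = [1, 2]
  Insert 2 (step 3): P = [2, 8] / [3];  Q = [1, 2] / [3]
  Insert 1 (step 4): P = [1, 8] / [2] / [3];  Q = [1, 2] / [3] / [4]
  Insert 4 (step 5): P = [1, 4] / [2, 8] / [3];  Q = [1, 2] / [3, 5] / [4]
  Insert 7 (step 6): P = [1, 4, 7] / [2, 8] / [3];  Q = [1, 2, 6] / [3, 5] / [4]
  Insert 5 (step 7): P = [1, 4, 5] / [2, 7] / [3, 8];  Q = [1, 2, 6] / [3, 5] / [4, 7]
  Insert 6 (step 8): P = [1, 4, 5, 6] / [2, 7] / [3, 8];  Q = [1, 2, 6, 8] / [3, 5] / [4, 7]
  Insert 9 (step 9): P = [1, 4, 5, 6, 9] / [2, 7] / [3, 8];  Q = [1, 2, 6, 8, 9] / [3, 5] / [4, 7]
Final shape: (5, 2, 2).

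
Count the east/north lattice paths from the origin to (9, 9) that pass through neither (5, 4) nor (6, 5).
Number of paths = 25394

Inclusion–exclusion. Total paths: C(18, 9) = 48620. Through P₁: C(9, 5)·C(9, 4) = 15876. Through P₂: C(11, 6)·C(7, 3) = 16170. Since P₁ is strictly southwest of P₂, a monotone path through both must visit P₁ then P₂; paths through both = C(9, 5)·C(2, 1)·C(7, 3) = 8820. Avoid both = 48620 − 15876 − 16170 + 8820 = 25394.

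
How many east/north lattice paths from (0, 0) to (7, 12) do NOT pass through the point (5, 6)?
Number of paths = 37452

Total paths from (0, 0) to (7, 12): C(19, 7) = 50388. Paths through (5, 6): (paths (0, 0) → (5, 6)) × (paths (5, 6) → (7, 12)) = C(11, 5) · C(8, 2) = 462 · 28 = 12936. Avoidance count = 50388 − 12936 = 37452.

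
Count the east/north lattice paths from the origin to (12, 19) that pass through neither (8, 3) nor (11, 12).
Number of paths = 129794876

Inclusion–exclusion. Total paths: C(31, 12) = 141120525. Through P₁: C(11, 8)·C(20, 4) = 799425. Through P₂: C(23, 11)·C(8, 1) = 10816624. Since P₁ is strictly southwest of P₂, a monotone path through both must visit P₁ then P₂; paths through both = C(11, 8)·C(12, 3)·C(8, 1) = 290400. Avoid both = 141120525 − 799425 − 10816624 + 290400 = 129794876.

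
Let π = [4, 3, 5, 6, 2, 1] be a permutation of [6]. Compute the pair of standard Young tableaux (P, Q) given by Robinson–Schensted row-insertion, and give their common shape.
P = [1, 5, 6] / [2] / [3] / [4];  Q = [1, 3, 4] / [2] / [5] / [6];  common shape = (3, 1, 1, 1)

Row-insert the values π_1, π_2, … into P one at a time, bumping the leftmost entry strictly greater than the inserted value down to the next row. The recording tableau Q records, in position (i, j), the step at which that cell was added to P.
  Insert 4 (step 1): P = [4];  Q = [1]
  Insert 3 (step 2): P = [3] / [4];  Q = [1] / [2]
  Insert 5 (step 3): P = [3, 5] / [4];  Q = [1, 3] / [2]
  Insert 6 (step 4): P = [3, 5, 6] / [4];  Q = [1, 3, 4] / [2]
  Insert 2 (step 5): P = [2, 5, 6] / [3] / [4];  Q = [1, 3, 4] / [2] / [5]
  Insert 1 (step 6): P = [1, 5, 6] / [2] / [3] / [4];  Q = [1, 3, 4] / [2] / [5] / [6]
Final shape: (3, 1, 1, 1).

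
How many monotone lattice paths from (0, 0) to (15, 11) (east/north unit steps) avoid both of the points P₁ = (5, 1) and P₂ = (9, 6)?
Number of paths = 4654586

Inclusion–exclusion. Total paths: C(26, 15) = 7726160. Through P₁: C(6, 5)·C(20, 10) = 1108536. Through P₂: C(15, 9)·C(11, 6) = 2312310. Since P₁ is strictly southwest of P₂, a monotone path through both must visit P₁ then P₂; paths through both = C(6, 5)·C(9, 4)·C(11, 6) = 349272. Avoid both = 7726160 − 1108536 − 2312310 + 349272 = 4654586.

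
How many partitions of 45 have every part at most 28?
p(45, parts ≤ 28) = 88219

Use the recurrence p(n, m) = p(n, m−1) + p(n−m, m): either the largest part is < m (count p(n, m−1)) or the largest part is exactly m (remove one copy of m, count p(n−m, m)). With p(0, ·) = 1 this gives p(45, parts ≤ 28) = 88219. (By conjugating Young diagrams, this also counts partitions of 45 into at most 28 parts.)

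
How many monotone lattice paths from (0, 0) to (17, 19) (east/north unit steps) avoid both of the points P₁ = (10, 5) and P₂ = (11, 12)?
Number of paths = 5969367096

Inclusion–exclusion. Total paths: C(36, 17) = 8597496600. Through P₁: C(15, 10)·C(21, 7) = 349188840. Through P₂: C(23, 11)·C(13, 6) = 2320165848. Since P₁ is strictly southwest of P₂, a monotone path through both must visit P₁ then P₂; paths through both = C(15, 10)·C(8, 1)·C(13, 6) = 41225184. Avoid both = 8597496600 − 349188840 − 2320165848 + 41225184 = 5969367096.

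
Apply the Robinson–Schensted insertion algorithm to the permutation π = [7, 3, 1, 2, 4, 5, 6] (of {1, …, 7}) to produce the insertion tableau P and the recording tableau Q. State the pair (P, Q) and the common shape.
P = [1, 2, 4, 5, 6] / [3] / [7];  Q = [1, 4, 5, 6, 7] / [2] / [3];  common shape = (5, 1, 1)

Row-insert the values π_1, π_2, … into P one at a time, bumping the leftmost entry strictly greater than the inserted value down to the next row. The recording tableau Q records, in position (i, j), the step at which that cell was added to P.
  Insert 7 (step 1): P = [7];  Q = [1]
  Insert 3 (step 2): P = [3] / [7];  Q = [1] / [2]
  Insert 1 (step 3): P = [1] / [3] / [7];  Q = [1] / [2] / [3]
  Insert 2 (step 4): P = [1, 2] / [3] / [7];  Q = [1, 4] / [2] / [3]
  Insert 4 (step 5): P = [1, 2, 4] / [3] / [7];  Q = [1, 4, 5] / [2] / [3]
  Insert 5 (step 6): P = [1, 2, 4, 5] / [3] / [7];  Q = [1, 4, 5, 6] / [2] / [3]
  Insert 6 (step 7): P = [1, 2, 4, 5, 6] / [3] / [7];  Q = [1, 4, 5, 6, 7] / [2] / [3]
Final shape: (5, 1, 1).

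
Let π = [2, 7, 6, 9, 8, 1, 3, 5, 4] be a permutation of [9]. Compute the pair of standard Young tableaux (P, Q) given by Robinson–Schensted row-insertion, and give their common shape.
P = [1, 3, 4] / [2, 5, 8] / [6, 9] / [7];  Q = [1, 2, 4] / [3, 5, 8] / [6, 7] / [9];  common shape = (3, 3, 2, 1)

Row-insert the values π_1, π_2, … into P one at a time, bumping the leftmost entry strictly greater than the inserted value down to the next row. The recording tableau Q records, in position (i, j), the step at which that cell was added to P.
  Insert 2 (step 1): P = [2];  Q = [1]
  Insert 7 (step 2): P = [2, 7];  Q = [1, 2]
  Insert 6 (step 3): P = [2, 6] / [7];  Q = [1, 2] / [3]
  Insert 9 (step 4): P = [2, 6, 9] / [7];  Q = [1, 2, 4] / [3]
  Insert 8 (step 5): P = [2, 6, 8] / [7, 9];  Q = [1, 2, 4] / [3, 5]
  Insert 1 (step 6): P = [1, 6, 8] / [2, 9] / [7];  Q = [1, 2, 4] / [3, 5] / [6]
  Insert 3 (step 7): P = [1, 3, 8] / [2, 6] / [7, 9];  Q = [1, 2, 4] / [3, 5] / [6, 7]
  Insert 5 (step 8): P = [1, 3, 5] / [2, 6, 8] / [7, 9];  Q = [1, 2, 4] / [3, 5, 8] / [6, 7]
  Insert 4 (step 9): P = [1, 3, 4] / [2, 5, 8] / [6, 9] / [7];  Q = [1, 2, 4] / [3, 5, 8] / [6, 7] / [9]
Final shape: (3, 3, 2, 1).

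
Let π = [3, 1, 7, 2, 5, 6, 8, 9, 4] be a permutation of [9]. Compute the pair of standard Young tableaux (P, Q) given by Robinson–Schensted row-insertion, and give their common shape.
P = [1, 2, 4, 6, 8, 9] / [3, 5] / [7];  Q = [1, 3, 5, 6, 7, 8] / [2, 4] / [9];  common shape = (6, 2, 1)

Row-insert the values π_1, π_2, … into P one at a time, bumping the leftmost entry strictly greater than the inserted value down to the next row. The recording tableau Q records, in position (i, j), the step at which that cell was added to P.
  Insert 3 (step 1): P = [3];  Q = [1]
  Insert 1 (step 2): P = [1] / [3];  Q = [1] / [2]
  Insert 7 (step 3): P = [1, 7] / [3];  Q = [1, 3] / [2]
  Insert 2 (step 4): P = [1, 2] / [3, 7];  Q = [1, 3] / [2, 4]
  Insert 5 (step 5): P = [1, 2, 5] / [3, 7];  Q = [1, 3, 5] / [2, 4]
  Insert 6 (step 6): P = [1, 2, 5, 6] / [3, 7];  Q = [1, 3, 5, 6] / [2, 4]
  Insert 8 (step 7): P = [1, 2, 5, 6, 8] / [3, 7];  Q = [1, 3, 5, 6, 7] / [2, 4]
  Insert 9 (step 8): P = [1, 2, 5, 6, 8, 9] / [3, 7];  Q = [1, 3, 5, 6, 7, 8] / [2, 4]
  Insert 4 (step 9): P = [1, 2, 4, 6, 8, 9] / [3, 5] / [7];  Q = [1, 3, 5, 6, 7, 8] / [2, 4] / [9]
Final shape: (6, 2, 1).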